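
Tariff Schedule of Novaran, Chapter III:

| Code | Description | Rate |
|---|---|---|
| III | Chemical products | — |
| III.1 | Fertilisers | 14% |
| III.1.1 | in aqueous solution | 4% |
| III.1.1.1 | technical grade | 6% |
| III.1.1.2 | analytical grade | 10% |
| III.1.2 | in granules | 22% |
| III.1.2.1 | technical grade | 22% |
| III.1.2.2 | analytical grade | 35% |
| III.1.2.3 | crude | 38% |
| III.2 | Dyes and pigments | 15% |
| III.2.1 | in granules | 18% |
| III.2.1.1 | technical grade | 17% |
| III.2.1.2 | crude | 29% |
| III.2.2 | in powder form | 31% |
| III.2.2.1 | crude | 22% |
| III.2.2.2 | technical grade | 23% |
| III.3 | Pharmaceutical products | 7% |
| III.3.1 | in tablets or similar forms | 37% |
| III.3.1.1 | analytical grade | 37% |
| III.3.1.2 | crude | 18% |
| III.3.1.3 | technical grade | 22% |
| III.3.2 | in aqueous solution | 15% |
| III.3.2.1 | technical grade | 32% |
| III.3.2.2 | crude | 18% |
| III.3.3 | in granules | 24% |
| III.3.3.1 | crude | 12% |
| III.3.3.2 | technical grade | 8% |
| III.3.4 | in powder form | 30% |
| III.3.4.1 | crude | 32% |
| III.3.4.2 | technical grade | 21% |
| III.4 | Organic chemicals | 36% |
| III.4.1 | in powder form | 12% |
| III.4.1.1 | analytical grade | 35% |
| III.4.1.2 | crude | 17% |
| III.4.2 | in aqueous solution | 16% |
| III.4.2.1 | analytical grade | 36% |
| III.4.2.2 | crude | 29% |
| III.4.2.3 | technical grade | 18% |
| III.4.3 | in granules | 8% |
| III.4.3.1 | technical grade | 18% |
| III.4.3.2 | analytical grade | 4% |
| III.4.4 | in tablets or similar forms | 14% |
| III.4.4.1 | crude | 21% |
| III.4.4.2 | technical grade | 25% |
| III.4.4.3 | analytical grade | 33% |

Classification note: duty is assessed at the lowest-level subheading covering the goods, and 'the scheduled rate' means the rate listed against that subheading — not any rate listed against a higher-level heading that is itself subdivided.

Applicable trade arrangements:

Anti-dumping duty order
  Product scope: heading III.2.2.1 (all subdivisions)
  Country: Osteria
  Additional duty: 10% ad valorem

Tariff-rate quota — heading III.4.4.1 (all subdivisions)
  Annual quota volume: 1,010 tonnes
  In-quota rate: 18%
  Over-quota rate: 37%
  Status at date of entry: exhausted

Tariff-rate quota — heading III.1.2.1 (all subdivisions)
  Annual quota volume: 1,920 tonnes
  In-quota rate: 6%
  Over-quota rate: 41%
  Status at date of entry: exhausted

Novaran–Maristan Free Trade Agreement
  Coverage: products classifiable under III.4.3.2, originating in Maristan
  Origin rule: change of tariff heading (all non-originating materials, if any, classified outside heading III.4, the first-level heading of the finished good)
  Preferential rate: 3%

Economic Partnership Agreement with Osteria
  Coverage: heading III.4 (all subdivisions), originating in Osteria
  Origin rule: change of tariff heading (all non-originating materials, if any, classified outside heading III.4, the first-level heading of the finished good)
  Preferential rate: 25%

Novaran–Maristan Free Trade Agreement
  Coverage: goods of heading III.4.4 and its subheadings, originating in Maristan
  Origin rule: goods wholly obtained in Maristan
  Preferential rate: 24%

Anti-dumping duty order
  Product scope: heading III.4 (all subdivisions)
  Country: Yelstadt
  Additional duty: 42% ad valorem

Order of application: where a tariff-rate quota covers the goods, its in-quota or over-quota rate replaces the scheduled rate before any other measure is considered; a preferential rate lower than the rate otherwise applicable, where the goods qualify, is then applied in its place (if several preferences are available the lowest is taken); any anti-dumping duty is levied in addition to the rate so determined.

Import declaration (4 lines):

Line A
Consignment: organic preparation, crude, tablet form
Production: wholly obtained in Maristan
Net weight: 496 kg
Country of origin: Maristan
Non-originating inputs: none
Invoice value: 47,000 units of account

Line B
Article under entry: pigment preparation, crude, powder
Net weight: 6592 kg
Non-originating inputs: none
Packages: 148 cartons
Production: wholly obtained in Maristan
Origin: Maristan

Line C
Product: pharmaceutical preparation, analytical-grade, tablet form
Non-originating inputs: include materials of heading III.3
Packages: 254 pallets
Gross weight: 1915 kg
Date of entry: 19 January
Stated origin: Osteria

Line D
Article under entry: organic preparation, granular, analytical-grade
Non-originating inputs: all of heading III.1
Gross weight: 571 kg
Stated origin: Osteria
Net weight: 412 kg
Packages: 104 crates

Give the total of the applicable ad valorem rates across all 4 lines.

Line A: organic → III.4; tablet form → III.4.4; crude → III.4.4.1. Scheduled 21%. quota on III.4.4.1 exhausted → over-quota 37%; Maristan agreement on III.4.3.2: III.4.4.1 not covered; Maristan agreement on III.4.4: wholly obtained → 24% available; preferential 24%. → 24%.
Line B: pigment → III.2; powder → III.2.2; crude → III.2.2.1. Scheduled 22%. Maristan agreement on III.4.3.2: III.2.2.1 not covered; Maristan agreement on III.4.4: III.2.2.1 not covered. → 22%.
Line C: pharmaceutical → III.3; tablet form → III.3.1; analytical-grade → III.3.1.1. Scheduled 37%. Osteria agreement on III.4: III.3.1.1 not covered. → 37%.
Line D: organic → III.4; granular → III.4.3; analytical-grade → III.4.3.2. Scheduled 4%. Osteria agreement on III.4: CTH met → 25% available; preference 25% not lower than 4% → no reduction. → 4%.
Sum: 24% + 22% + 37% + 4% = 87%.

87%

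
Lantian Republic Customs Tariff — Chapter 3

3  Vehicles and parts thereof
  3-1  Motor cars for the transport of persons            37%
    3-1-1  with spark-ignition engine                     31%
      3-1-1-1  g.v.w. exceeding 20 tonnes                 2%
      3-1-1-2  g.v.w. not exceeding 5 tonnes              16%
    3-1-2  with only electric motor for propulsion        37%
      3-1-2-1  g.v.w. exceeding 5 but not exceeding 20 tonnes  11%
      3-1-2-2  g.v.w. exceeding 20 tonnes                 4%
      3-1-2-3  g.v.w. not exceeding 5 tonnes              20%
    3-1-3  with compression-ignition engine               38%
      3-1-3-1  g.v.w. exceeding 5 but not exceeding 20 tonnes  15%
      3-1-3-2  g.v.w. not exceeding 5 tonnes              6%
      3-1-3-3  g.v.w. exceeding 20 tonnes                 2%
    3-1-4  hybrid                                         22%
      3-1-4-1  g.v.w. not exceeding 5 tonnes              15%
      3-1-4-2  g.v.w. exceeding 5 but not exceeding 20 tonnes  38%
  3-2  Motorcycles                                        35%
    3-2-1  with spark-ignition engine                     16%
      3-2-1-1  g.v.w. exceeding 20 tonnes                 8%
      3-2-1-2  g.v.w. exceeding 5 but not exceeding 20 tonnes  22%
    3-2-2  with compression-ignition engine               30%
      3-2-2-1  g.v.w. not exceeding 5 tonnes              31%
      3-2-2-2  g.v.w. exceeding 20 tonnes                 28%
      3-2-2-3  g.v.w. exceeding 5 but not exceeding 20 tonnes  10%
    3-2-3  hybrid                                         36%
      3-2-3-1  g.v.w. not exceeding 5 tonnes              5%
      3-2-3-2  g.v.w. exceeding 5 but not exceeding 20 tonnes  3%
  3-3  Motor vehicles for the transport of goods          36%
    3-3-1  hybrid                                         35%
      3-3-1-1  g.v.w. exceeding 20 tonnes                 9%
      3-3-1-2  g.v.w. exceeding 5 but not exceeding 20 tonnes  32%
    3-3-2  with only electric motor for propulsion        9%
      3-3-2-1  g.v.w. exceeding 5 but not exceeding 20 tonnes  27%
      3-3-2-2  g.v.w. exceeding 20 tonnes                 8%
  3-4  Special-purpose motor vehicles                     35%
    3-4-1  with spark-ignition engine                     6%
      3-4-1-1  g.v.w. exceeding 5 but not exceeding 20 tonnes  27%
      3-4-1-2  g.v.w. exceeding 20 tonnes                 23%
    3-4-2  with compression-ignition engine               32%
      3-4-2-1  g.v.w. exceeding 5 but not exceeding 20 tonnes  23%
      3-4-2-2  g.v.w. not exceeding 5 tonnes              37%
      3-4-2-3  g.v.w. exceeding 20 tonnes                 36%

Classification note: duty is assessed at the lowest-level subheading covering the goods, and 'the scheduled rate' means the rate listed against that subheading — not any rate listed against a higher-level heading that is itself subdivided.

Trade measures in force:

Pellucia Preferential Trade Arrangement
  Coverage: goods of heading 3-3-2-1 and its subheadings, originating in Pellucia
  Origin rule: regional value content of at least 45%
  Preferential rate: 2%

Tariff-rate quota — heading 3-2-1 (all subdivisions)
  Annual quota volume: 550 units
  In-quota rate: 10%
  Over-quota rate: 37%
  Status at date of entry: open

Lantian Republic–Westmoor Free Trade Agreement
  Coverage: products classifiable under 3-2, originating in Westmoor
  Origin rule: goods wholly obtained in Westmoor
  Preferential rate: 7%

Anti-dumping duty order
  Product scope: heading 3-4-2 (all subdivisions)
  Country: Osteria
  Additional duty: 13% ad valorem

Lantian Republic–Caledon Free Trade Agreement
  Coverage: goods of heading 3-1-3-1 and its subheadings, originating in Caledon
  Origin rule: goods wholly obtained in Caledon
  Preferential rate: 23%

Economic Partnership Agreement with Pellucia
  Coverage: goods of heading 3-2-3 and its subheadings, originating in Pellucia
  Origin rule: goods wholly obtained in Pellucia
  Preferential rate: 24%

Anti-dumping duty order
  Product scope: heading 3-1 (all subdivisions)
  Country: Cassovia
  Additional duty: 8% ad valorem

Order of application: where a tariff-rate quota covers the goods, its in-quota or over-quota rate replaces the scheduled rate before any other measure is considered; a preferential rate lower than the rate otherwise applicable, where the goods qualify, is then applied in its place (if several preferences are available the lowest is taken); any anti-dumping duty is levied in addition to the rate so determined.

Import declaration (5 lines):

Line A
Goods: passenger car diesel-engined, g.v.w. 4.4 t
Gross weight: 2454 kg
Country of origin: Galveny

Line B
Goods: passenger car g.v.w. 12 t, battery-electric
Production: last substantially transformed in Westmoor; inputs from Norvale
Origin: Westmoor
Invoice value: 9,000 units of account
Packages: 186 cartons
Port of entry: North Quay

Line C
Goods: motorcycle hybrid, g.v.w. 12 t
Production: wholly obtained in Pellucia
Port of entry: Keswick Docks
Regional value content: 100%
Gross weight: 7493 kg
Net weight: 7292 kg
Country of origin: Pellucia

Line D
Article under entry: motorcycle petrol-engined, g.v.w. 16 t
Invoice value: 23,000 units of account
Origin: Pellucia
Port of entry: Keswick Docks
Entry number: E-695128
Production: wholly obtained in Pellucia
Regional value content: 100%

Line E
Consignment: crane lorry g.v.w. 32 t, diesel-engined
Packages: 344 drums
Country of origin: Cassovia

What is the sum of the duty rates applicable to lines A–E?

Line A: passenger car → 3-1; diesel-engined → 3-1-3; g.v.w. 4.4 t → 3-1-3-2. Scheduled 6%. No special measure applies. → 6%.
Line B: passenger car → 3-1; battery-electric → 3-1-2; g.v.w. 12 t → 3-1-2-1. Scheduled 11%. Westmoor agreement on 3-2: 3-1-2-1 not covered. → 11%.
Line C: motorcycle → 3-2; hybrid → 3-2-3; g.v.w. 12 t → 3-2-3-2. Scheduled 3%. Pellucia agreement on 3-3-2-1: 3-2-3-2 not covered; Pellucia agreement on 3-2-3: wholly obtained → 24% available; preference 24% not lower than 3% → no reduction. → 3%.
Line D: motorcycle → 3-2; petrol-engined → 3-2-1; g.v.w. 16 t → 3-2-1-2. Scheduled 22%. quota on 3-2-1 open → in-quota 10%; Pellucia agreement on 3-3-2-1: 3-2-1-2 not covered; Pellucia agreement on 3-2-3: 3-2-1-2 not covered. → 10%.
Line E: crane lorry → 3-4; diesel-engined → 3-4-2; g.v.w. 32 t → 3-4-2-3. Scheduled 36%. No special measure applies. → 36%.
Sum: 6% + 11% + 3% + 10% + 36% = 66%.

66%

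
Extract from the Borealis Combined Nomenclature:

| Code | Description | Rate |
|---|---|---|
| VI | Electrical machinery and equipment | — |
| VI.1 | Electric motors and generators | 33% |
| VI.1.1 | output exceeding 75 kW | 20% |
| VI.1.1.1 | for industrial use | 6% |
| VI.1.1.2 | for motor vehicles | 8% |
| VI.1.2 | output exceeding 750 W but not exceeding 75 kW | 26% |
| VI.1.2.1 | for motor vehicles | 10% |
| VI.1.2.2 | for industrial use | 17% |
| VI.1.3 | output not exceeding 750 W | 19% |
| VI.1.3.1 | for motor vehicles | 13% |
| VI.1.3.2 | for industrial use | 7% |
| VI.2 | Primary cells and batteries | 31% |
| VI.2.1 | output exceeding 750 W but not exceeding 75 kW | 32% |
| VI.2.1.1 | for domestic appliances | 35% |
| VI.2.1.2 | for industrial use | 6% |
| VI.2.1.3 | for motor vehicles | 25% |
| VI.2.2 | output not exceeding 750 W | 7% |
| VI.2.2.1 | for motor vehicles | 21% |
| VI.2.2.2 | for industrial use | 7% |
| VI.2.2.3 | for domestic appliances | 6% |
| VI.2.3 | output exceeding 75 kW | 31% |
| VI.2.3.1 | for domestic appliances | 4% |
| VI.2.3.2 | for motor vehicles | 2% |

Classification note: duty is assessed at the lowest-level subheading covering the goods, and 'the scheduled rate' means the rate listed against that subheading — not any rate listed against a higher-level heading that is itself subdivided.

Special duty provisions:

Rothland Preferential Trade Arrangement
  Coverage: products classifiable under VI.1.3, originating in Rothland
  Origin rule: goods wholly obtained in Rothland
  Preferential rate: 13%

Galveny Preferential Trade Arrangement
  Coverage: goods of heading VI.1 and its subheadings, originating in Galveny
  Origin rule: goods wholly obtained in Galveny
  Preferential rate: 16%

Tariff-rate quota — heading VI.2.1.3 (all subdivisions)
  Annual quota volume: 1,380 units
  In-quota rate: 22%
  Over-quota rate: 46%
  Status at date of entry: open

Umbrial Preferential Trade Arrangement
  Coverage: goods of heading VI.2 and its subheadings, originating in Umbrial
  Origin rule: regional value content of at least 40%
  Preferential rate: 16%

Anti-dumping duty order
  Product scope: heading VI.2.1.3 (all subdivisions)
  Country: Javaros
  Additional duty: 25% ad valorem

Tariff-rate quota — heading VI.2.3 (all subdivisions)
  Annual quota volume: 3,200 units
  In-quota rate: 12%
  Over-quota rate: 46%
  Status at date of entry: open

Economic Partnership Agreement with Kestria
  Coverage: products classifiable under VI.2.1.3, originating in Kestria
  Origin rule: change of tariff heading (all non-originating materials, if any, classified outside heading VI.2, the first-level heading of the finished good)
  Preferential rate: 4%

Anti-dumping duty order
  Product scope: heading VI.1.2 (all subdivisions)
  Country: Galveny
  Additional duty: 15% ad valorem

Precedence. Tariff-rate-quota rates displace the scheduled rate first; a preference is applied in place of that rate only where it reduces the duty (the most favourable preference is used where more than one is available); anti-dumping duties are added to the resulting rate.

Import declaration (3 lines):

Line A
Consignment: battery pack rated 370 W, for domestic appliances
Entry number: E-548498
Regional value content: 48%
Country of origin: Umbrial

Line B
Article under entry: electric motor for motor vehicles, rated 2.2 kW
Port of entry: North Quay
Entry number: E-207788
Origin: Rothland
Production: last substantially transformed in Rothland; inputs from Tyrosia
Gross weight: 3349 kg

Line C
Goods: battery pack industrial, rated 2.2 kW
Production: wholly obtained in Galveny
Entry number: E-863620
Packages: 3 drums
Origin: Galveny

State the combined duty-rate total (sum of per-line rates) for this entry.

22%

Line A: battery pack → VI.2; rated 370 W → VI.2.2; for domestic appliances → VI.2.2.3. Scheduled 6%. Umbrial agreement on VI.2: RVC ≥ 40% → 16% available; preference 16% not lower than 6% → no reduction. → 6%.
Line B: electric motor → VI.1; rated 2.2 kW → VI.1.2; for motor vehicles → VI.1.2.1. Scheduled 10%. Rothland agreement on VI.1.3: VI.1.2.1 not covered. → 10%.
Line C: battery pack → VI.2; rated 2.2 kW → VI.2.1; industrial → VI.2.1.2. Scheduled 6%. Galveny agreement on VI.1: VI.2.1.2 not covered. → 6%.
Sum: 6% + 10% + 6% = 22%.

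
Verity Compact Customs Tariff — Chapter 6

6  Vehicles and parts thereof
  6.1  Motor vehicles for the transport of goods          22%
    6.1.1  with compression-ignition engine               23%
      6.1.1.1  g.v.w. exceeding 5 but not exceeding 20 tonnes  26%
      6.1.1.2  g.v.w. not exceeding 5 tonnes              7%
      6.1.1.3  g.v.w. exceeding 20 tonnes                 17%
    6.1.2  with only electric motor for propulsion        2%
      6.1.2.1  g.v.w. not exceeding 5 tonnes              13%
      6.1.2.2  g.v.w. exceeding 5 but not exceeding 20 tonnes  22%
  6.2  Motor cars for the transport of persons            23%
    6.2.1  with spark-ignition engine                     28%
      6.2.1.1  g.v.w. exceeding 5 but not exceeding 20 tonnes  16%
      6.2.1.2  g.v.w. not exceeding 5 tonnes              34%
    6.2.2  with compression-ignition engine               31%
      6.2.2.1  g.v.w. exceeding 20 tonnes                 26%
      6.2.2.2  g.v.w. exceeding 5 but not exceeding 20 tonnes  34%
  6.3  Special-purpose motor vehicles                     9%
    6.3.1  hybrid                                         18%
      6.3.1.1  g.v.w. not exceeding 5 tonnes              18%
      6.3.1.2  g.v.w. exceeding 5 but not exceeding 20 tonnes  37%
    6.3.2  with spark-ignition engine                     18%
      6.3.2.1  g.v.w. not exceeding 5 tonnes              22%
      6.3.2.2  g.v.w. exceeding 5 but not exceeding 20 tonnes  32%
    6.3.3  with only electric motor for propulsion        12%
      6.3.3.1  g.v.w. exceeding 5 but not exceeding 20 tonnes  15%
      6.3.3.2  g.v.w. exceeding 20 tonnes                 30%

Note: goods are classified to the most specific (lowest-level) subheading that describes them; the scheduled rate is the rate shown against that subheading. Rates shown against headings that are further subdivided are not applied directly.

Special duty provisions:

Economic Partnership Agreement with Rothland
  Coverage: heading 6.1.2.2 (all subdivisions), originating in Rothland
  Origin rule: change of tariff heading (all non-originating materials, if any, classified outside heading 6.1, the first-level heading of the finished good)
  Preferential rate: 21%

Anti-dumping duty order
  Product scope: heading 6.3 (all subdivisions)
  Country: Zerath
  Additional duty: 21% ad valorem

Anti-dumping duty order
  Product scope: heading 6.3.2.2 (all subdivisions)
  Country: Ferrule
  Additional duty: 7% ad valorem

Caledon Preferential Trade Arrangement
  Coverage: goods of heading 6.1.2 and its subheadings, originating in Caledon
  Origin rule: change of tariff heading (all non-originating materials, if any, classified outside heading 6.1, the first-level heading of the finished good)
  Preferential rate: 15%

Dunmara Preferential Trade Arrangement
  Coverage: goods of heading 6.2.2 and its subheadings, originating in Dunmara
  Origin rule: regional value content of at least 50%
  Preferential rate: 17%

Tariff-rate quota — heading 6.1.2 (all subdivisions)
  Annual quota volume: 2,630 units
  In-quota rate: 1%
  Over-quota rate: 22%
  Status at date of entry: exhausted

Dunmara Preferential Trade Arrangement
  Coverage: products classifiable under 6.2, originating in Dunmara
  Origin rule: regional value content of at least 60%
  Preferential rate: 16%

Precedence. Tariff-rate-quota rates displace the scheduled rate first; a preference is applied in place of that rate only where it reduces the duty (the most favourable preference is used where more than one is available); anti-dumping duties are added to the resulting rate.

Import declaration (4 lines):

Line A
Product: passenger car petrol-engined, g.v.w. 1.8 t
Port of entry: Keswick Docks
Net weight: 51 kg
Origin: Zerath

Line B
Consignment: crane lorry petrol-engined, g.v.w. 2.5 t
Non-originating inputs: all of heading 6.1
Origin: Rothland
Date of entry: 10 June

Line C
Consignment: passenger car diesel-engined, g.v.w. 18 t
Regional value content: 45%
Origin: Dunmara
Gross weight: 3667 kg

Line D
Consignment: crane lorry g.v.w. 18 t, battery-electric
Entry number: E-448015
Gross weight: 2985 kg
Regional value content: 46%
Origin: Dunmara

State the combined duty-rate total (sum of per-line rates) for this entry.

Line A: passenger car → 6.2; petrol-engined → 6.2.1; g.v.w. 1.8 t → 6.2.1.2. Scheduled 34%. No special measure applies. → 34%.
Line B: crane lorry → 6.3; petrol-engined → 6.3.2; g.v.w. 2.5 t → 6.3.2.1. Scheduled 22%. Rothland agreement on 6.1.2.2: 6.3.2.1 not covered. → 22%.
Line C: passenger car → 6.2; diesel-engined → 6.2.2; g.v.w. 18 t → 6.2.2.2. Scheduled 34%. Dunmara agreement on 6.2.2: RVC < 50%; Dunmara agreement on 6.2: RVC < 60%. → 34%.
Line D: crane lorry → 6.3; battery-electric → 6.3.3; g.v.w. 18 t → 6.3.3.1. Scheduled 15%. Dunmara agreement on 6.2.2: 6.3.3.1 not covered; Dunmara agreement on 6.2: 6.3.3.1 not covered. → 15%.
Sum: 34% + 22% + 34% + 15% = 105%.

105%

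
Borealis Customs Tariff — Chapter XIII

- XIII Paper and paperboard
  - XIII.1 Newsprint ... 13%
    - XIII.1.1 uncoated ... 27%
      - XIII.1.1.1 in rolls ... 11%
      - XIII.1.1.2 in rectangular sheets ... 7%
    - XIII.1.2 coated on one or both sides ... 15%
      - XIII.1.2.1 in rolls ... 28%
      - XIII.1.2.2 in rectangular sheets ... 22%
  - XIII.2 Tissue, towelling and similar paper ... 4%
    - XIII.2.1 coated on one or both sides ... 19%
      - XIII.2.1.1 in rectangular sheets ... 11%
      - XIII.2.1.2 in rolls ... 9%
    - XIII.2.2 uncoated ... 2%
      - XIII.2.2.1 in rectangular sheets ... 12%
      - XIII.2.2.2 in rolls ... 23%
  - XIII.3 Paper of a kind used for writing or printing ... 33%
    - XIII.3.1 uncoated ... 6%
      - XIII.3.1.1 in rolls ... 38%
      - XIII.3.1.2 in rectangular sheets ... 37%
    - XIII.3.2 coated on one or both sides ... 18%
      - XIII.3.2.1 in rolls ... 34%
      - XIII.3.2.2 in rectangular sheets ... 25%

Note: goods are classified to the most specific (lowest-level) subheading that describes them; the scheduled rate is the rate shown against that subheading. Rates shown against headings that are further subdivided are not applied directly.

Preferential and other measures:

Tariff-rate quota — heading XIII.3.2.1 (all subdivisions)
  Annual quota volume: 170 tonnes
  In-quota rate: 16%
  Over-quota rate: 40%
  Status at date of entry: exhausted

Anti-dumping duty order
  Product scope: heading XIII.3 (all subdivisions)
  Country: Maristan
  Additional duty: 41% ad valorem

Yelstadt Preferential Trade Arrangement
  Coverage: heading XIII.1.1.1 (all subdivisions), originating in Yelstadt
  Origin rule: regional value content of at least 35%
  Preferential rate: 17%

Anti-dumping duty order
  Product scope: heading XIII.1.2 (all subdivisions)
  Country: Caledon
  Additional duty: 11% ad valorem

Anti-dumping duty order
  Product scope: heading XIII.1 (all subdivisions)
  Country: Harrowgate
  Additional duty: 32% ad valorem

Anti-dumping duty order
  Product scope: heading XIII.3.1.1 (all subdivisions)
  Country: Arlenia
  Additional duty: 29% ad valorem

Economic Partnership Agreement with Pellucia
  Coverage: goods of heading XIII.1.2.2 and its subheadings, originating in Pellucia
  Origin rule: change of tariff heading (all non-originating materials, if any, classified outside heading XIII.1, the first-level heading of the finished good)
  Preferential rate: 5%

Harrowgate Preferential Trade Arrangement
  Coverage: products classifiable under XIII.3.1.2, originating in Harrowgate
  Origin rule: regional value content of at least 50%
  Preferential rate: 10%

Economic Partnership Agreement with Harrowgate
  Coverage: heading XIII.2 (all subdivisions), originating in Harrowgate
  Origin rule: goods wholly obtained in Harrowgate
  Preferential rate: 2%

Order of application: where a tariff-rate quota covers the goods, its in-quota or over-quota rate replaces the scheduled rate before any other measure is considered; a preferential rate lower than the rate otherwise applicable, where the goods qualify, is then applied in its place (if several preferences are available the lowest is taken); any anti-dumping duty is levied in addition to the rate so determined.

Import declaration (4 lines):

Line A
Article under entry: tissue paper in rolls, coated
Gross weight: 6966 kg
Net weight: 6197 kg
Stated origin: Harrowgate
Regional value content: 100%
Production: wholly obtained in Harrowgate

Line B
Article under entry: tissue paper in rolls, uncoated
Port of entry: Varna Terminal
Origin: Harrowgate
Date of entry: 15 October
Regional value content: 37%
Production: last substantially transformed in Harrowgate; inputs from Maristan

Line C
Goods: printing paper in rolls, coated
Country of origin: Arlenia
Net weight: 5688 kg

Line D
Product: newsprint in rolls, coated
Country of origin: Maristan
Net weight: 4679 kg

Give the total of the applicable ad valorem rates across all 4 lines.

Line A: tissue paper → XIII.2; coated → XIII.2.1; in rolls → XIII.2.1.2. Scheduled 9%. Harrowgate agreement on XIII.3.1.2: XIII.2.1.2 not covered; Harrowgate agreement on XIII.2: wholly obtained → 2% available; preferential 2%. → 2%.
Line B: tissue paper → XIII.2; uncoated → XIII.2.2; in rolls → XIII.2.2.2. Scheduled 23%. Harrowgate agreement on XIII.3.1.2: XIII.2.2.2 not covered; Harrowgate agreement on XIII.2: not wholly obtained. → 23%.
Line C: printing paper → XIII.3; coated → XIII.3.2; in rolls → XIII.3.2.1. Scheduled 34%. quota on XIII.3.2.1 exhausted → over-quota 40%. → 40%.
Line D: newsprint → XIII.1; coated → XIII.1.2; in rolls → XIII.1.2.1. Scheduled 28%. No special measure applies. → 28%.
Sum: 2% + 23% + 40% + 28% = 93%.

93%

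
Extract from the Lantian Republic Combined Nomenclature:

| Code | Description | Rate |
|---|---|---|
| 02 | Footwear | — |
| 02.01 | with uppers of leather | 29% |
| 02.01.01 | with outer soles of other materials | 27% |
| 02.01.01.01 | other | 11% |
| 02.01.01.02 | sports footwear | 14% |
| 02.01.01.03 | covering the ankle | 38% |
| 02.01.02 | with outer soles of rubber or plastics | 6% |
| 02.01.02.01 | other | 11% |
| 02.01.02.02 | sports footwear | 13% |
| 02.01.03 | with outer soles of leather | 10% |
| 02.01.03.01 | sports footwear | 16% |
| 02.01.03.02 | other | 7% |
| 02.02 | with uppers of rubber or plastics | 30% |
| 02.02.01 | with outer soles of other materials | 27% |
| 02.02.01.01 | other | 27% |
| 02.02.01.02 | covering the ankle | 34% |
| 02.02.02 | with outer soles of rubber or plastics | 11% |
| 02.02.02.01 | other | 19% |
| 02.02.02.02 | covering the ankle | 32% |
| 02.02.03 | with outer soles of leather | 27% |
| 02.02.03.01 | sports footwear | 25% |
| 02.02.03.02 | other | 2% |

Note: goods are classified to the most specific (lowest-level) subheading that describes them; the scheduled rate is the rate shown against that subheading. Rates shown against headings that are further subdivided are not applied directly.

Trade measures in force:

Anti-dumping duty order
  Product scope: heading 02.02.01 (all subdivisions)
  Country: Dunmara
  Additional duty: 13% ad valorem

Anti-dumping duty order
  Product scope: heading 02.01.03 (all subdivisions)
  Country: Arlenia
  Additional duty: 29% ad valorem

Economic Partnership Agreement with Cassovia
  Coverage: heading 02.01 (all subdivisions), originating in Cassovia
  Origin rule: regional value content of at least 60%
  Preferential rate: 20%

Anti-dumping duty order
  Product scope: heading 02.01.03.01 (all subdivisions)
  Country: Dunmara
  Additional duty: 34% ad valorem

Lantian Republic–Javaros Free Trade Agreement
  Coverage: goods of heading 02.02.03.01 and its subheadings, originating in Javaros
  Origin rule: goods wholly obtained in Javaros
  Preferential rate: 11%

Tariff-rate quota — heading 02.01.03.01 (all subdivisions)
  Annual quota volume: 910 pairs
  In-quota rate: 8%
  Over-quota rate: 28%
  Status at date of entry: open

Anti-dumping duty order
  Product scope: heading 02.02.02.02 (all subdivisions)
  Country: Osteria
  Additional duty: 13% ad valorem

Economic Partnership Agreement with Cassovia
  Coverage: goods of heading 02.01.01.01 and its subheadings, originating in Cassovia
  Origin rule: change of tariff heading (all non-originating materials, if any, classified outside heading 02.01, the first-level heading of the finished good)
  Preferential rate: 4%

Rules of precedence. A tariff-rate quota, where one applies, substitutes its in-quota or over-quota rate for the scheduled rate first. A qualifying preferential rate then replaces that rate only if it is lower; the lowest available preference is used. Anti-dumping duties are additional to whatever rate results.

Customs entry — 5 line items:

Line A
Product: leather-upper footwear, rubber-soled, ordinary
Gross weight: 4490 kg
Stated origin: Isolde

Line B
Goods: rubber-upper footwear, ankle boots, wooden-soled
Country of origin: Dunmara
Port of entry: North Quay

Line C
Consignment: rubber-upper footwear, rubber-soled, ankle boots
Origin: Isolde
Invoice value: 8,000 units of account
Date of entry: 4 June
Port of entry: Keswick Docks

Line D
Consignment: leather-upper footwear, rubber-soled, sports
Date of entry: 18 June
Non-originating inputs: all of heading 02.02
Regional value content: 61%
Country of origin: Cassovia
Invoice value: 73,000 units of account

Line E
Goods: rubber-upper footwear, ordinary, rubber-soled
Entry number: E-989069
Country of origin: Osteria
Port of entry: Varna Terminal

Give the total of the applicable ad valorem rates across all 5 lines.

122%

Line A: leather-upper → 02.01; rubber-soled → 02.01.02; ordinary → 02.01.02.01. Scheduled 11%. No special measure applies. → 11%.
Line B: rubber-upper → 02.02; wooden-soled → 02.02.01; ankle boots → 02.02.01.02. Scheduled 34%. anti-dumping (Dunmara, 02.02.01): +13%; total 34% + 13% = 47%. → 47%.
Line C: rubber-upper → 02.02; rubber-soled → 02.02.02; ankle boots → 02.02.02.02. Scheduled 32%. No special measure applies. → 32%.
Line D: leather-upper → 02.01; rubber-soled → 02.01.02; sports → 02.01.02.02. Scheduled 13%. Cassovia agreement on 02.01: RVC ≥ 60% → 20% available; Cassovia agreement on 02.01.01.01: 02.01.02.02 not covered; preference 20% not lower than 13% → no reduction. → 13%.
Line E: rubber-upper → 02.02; rubber-soled → 02.02.02; ordinary → 02.02.02.01. Scheduled 19%. No special measure applies. → 19%.
Sum: 11% + 47% + 32% + 13% + 19% = 122%.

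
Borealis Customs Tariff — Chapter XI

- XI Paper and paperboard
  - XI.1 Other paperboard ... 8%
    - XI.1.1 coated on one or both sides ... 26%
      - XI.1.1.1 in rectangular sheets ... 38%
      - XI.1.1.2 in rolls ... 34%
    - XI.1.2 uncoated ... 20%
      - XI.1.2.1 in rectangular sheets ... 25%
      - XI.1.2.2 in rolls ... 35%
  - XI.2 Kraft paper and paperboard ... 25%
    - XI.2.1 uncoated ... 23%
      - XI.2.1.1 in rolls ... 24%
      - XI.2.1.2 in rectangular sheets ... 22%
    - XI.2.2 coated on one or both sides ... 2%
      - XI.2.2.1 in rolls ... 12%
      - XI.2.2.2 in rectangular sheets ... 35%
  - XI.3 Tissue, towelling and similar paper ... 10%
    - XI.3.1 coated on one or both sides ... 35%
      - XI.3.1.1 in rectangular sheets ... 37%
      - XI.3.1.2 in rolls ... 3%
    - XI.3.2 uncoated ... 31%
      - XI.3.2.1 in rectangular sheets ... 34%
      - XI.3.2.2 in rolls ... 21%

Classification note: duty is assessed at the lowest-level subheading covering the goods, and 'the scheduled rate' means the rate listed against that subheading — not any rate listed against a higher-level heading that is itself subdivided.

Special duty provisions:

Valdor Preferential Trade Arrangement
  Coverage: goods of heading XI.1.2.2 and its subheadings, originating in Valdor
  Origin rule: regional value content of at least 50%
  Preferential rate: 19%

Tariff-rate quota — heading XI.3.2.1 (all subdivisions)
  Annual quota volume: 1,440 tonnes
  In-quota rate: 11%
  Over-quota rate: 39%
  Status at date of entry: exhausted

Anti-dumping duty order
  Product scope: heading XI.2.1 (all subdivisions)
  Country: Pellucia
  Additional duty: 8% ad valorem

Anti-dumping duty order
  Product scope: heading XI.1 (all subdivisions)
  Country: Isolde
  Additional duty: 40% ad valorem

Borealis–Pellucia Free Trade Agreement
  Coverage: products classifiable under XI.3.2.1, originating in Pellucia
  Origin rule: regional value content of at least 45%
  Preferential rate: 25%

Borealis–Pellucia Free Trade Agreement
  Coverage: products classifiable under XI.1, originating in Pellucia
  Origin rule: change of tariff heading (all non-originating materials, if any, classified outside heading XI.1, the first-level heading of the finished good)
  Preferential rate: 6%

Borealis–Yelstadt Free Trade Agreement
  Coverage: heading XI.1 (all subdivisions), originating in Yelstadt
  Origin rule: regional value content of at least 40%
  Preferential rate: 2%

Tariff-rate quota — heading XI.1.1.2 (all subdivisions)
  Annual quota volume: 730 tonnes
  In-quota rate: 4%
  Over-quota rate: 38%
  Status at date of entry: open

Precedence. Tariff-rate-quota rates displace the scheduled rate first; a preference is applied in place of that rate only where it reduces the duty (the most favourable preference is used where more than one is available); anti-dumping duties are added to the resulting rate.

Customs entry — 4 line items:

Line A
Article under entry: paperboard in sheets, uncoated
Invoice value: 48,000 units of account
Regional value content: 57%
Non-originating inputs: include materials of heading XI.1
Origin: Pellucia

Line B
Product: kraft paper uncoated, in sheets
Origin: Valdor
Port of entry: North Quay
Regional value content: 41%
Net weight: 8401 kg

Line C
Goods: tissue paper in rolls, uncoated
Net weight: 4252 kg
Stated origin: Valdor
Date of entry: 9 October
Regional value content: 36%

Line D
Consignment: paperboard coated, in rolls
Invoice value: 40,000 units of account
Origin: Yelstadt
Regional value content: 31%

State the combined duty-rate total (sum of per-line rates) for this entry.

Line A: paperboard → XI.1; uncoated → XI.1.2; in sheets → XI.1.2.1. Scheduled 25%. Pellucia agreement on XI.3.2.1: XI.1.2.1 not covered; Pellucia agreement on XI.1: CTH not met. → 25%.
Line B: kraft paper → XI.2; uncoated → XI.2.1; in sheets → XI.2.1.2. Scheduled 22%. Valdor agreement on XI.1.2.2: XI.2.1.2 not covered. → 22%.
Line C: tissue paper → XI.3; uncoated → XI.3.2; in rolls → XI.3.2.2. Scheduled 21%. Valdor agreement on XI.1.2.2: XI.3.2.2 not covered. → 21%.
Line D: paperboard → XI.1; coated → XI.1.1; in rolls → XI.1.1.2. Scheduled 34%. quota on XI.1.1.2 open → in-quota 4%; Yelstadt agreement on XI.1: RVC < 40%. → 4%.
Sum: 25% + 22% + 21% + 4% = 72%.

72%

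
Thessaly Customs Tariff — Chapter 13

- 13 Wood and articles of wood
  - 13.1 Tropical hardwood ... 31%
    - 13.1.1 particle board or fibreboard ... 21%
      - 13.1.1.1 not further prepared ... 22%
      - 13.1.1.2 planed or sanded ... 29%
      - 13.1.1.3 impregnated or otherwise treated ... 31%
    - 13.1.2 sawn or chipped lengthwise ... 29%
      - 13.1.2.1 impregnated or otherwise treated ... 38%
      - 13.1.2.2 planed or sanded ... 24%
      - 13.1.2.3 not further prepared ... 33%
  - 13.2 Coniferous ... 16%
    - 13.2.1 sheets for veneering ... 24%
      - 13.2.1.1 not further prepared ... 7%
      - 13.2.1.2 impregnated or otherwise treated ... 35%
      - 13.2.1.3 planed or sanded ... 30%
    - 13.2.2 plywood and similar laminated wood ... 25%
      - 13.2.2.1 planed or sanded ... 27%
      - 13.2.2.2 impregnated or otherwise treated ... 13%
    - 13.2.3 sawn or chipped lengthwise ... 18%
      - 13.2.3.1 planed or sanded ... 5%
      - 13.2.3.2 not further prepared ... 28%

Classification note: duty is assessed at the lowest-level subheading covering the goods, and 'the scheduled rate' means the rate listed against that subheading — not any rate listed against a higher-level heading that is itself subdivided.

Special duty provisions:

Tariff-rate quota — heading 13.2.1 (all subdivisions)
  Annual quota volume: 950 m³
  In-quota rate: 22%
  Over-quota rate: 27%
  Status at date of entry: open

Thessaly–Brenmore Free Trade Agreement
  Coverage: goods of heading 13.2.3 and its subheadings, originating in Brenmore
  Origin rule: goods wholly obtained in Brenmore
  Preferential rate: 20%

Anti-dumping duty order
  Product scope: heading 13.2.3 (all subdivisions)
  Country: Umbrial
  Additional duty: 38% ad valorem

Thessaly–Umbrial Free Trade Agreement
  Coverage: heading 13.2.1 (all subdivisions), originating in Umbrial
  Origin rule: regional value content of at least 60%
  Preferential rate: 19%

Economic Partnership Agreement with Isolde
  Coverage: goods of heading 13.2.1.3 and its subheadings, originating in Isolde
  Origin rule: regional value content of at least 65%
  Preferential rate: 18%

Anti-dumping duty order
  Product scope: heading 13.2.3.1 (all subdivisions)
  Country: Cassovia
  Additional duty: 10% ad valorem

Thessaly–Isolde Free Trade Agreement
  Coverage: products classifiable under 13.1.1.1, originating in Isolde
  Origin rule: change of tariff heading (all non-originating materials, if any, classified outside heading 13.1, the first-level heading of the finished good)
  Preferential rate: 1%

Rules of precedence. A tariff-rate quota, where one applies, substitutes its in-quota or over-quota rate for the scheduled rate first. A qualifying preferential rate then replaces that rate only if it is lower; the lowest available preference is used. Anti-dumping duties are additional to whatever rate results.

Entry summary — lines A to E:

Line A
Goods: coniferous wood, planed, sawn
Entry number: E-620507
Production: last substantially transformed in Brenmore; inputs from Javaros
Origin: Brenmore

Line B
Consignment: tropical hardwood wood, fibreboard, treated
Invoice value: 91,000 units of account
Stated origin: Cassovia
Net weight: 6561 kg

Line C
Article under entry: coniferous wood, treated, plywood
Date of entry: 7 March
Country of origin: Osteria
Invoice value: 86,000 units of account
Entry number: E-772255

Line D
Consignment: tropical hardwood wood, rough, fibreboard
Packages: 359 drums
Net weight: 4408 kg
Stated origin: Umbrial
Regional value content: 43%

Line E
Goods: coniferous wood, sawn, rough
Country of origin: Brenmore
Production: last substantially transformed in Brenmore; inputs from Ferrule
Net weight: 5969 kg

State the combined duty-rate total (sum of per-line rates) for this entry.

Line A: coniferous → 13.2; sawn → 13.2.3; planed → 13.2.3.1. Scheduled 5%. Brenmore agreement on 13.2.3: not wholly obtained. → 5%.
Line B: tropical hardwood → 13.1; fibreboard → 13.1.1; treated → 13.1.1.3. Scheduled 31%. No special measure applies. → 31%.
Line C: coniferous → 13.2; plywood → 13.2.2; treated → 13.2.2.2. Scheduled 13%. No special measure applies. → 13%.
Line D: tropical hardwood → 13.1; fibreboard → 13.1.1; rough → 13.1.1.1. Scheduled 22%. Umbrial agreement on 13.2.1: 13.1.1.1 not covered. → 22%.
Line E: coniferous → 13.2; sawn → 13.2.3; rough → 13.2.3.2. Scheduled 28%. Brenmore agreement on 13.2.3: not wholly obtained. → 28%.
Sum: 5% + 31% + 13% + 22% + 28% = 99%.

99%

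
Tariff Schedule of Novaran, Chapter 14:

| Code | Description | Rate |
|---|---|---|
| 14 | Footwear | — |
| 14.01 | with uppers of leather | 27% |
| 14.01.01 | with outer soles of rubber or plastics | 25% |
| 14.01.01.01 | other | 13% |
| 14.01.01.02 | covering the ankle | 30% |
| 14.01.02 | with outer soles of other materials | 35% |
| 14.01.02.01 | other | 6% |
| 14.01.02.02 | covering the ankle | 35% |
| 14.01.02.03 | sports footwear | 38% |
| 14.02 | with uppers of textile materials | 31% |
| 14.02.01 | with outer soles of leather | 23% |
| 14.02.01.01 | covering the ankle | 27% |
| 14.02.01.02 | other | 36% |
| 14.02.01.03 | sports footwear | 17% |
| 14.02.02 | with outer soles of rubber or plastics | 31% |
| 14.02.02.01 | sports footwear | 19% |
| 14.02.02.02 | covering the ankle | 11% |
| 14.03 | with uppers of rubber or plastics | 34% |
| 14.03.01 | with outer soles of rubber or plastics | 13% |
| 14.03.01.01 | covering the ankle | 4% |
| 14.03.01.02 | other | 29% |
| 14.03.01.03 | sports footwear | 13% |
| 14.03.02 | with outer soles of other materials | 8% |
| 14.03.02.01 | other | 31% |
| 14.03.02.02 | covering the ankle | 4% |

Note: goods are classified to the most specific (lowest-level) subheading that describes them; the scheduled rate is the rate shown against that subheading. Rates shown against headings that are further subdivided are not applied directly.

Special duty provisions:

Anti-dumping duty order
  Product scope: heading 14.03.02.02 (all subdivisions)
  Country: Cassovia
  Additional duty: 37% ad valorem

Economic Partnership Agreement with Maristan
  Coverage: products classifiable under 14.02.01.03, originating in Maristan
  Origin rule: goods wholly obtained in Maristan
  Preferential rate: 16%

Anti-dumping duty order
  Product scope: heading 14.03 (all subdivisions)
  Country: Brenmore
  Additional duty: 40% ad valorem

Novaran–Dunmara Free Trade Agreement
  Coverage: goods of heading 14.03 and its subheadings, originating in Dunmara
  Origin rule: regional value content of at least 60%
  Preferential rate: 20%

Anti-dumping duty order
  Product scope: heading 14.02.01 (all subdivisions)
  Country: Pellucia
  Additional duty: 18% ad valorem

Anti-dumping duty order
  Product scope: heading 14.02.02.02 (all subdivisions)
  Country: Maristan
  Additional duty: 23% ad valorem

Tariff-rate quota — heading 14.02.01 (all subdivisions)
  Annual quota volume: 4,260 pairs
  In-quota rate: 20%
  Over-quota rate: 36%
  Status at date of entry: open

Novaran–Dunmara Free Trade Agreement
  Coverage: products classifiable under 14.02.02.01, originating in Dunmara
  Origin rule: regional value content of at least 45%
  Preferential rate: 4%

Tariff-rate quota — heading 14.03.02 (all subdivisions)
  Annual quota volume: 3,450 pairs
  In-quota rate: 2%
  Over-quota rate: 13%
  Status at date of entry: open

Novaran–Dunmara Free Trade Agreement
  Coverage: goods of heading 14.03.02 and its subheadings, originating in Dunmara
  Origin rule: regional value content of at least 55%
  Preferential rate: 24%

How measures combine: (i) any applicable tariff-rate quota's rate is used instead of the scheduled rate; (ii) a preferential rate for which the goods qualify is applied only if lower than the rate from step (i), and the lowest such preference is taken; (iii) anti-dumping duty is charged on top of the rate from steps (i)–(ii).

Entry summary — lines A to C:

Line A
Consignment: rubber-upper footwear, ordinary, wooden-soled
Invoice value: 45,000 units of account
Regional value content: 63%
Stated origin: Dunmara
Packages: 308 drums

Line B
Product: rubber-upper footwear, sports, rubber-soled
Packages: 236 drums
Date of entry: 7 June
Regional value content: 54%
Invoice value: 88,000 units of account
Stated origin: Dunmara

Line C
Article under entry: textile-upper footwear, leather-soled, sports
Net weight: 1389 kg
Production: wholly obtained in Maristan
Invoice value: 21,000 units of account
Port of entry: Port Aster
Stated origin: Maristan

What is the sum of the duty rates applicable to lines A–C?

Line A: rubber-upper → 14.03; wooden-soled → 14.03.02; ordinary → 14.03.02.01. Scheduled 31%. quota on 14.03.02 open → in-quota 2%; Dunmara agreement on 14.03: RVC ≥ 60% → 20% available; Dunmara agreement on 14.02.02.01: 14.03.02.01 not covered; Dunmara agreement on 14.03.02: RVC ≥ 55% → 24% available; preference 20% not lower than 2% → no reduction. → 2%.
Line B: rubber-upper → 14.03; rubber-soled → 14.03.01; sports → 14.03.01.03. Scheduled 13%. Dunmara agreement on 14.03: RVC < 60%; Dunmara agreement on 14.02.02.01: 14.03.01.03 not covered; Dunmara agreement on 14.03.02: 14.03.01.03 not covered. → 13%.
Line C: textile-upper → 14.02; leather-soled → 14.02.01; sports → 14.02.01.03. Scheduled 17%. quota on 14.02.01 open → in-quota 20%; Maristan agreement on 14.02.01.03: wholly obtained → 16% available; preferential 16%. → 16%.
Sum: 2% + 13% + 16% = 31%.

31%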